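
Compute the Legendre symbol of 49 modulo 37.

Reduce the numerator: 49 ≡ 12 (mod 37), so (49 / 37) = (12 / 37).
Factor out 2: 12 = 2^2·3. Since 37 ≡ 5 (mod 8), (2 / 37) = -1, and (2 / 37)^2 = +1. Now have (3 / 37).
37 ≡ 1 (mod 4), so quadratic reciprocity gives (3 / 37) = (37 / 3). Reduce: 37 ≡ 1 (mod 3). Now have (1 / 3).
(1 / 3) = 1. Collecting the sign factors: 1.

1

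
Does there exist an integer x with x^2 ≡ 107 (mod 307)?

(107/307)
  = -(307/107)    [QR: both ≡ 3 mod 4, sign flips]
  = -(93/107)    [307 ≡ 93 mod 107]
  = -(107/93)    [QR: 93 ≡ 1 mod 4, sign kept]
  = -(14/93)    [107 ≡ 14 mod 93]
  = (7/93)    [93 ≡ 5 mod 8 ⇒ (2/93) = -1]
  = (93/7)    [QR: 93 ≡ 1 mod 4, sign kept]
  = (2/7)    [93 ≡ 2 mod 7]
  = (1/7)    [7 ≡ 7 mod 8 ⇒ (2/7) = +1]
  = 1    [(1/7) = 1]
(107/307) = 1, and 307 is prime, so 107 is a quadratic residue mod 307.

yes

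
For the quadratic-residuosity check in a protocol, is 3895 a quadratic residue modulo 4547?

(3895/4547)
  = -(4547/3895)    [QR: both ≡ 3 mod 4, sign flips]
  = -(652/3895)    [4547 ≡ 652 mod 3895]
  = -(163/3895)    [3895 ≡ 7 mod 8 ⇒ (2/3895)^2 = +1]
  = (3895/163)    [QR: both ≡ 3 mod 4, sign flips]
  = (146/163)    [3895 ≡ 146 mod 163]
  = -(73/163)    [163 ≡ 3 mod 8 ⇒ (2/163) = -1]
  = -(163/73)    [QR: 73 ≡ 1 mod 4, sign kept]
  = -(17/73)    [163 ≡ 17 mod 73]
  = -(73/17)    [QR: 17 ≡ 1 mod 4, sign kept]
  = -(5/17)    [73 ≡ 5 mod 17]
  = -(17/5)    [QR: 5 ≡ 1 mod 4, sign kept]
  = -(2/5)    [17 ≡ 2 mod 5]
  = (1/5)    [5 ≡ 5 mod 8 ⇒ (2/5) = -1]
  = 1    [(1/5) = 1]
(3895/4547) = 1, and 4547 is prime, so 3895 is a quadratic residue mod 4547.

yes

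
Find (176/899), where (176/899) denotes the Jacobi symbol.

1

Factor out 2: 176 = 2^4·11. Since 899 ≡ 3 (mod 8), (2/899) = -1, and (2/899)^4 = +1. Now have (11/899).
Both 11 ≡ 3 and 899 ≡ 3 (mod 4), so reciprocity gives (11/899) = -(899/11). Reduce: 899 ≡ 8 (mod 11). Now have -(8/11).
Factor out 2: 8 = 2^3. Since 11 ≡ 3 (mod 8), (2/11) = -1, and (2/11)^3 = -1. Now have (1/11).
(1/11) = 1. Collecting the sign factors: 1.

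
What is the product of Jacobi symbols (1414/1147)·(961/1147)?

0

By multiplicativity, (1414·961/1147) = (1414/1147)·(961/1147).
First factor (1414/1147):
Reduce the numerator: 1414 ≡ 267 (mod 1147), so (1414/1147) = (267/1147).
Both 267 ≡ 3 and 1147 ≡ 3 (mod 4), so reciprocity gives (267/1147) = -(1147/267). Reduce: 1147 ≡ 79 (mod 267). Now have -(79/267).
Both 79 ≡ 3 and 267 ≡ 3 (mod 4), so reciprocity gives (79/267) = -(267/79). Reduce: 267 ≡ 30 (mod 79). Now have (30/79).
Factor out 2: 30 = 2·15. Since 79 ≡ 7 (mod 8), (2/79) = +1. Now have (15/79).
Both 15 ≡ 3 and 79 ≡ 3 (mod 4), so reciprocity gives (15/79) = -(79/15). Reduce: 79 ≡ 4 (mod 15). Now have -(4/15).
Factor out 2: 4 = 2^2. Since 15 ≡ 7 (mod 8), (2/15) = +1, and (2/15)^2 = +1. Now have -(1/15).
(1/15) = 1. Collecting the sign factors: -1.
Second factor (961/1147):
961 ≡ 1 (mod 4), so quadratic reciprocity gives (961/1147) = (1147/961). Reduce: 1147 ≡ 186 (mod 961). Now have (186/961).
Factor out 2: 186 = 2·93. Since 961 ≡ 1 (mod 8), (2/961) = +1. Now have (93/961).
93 ≡ 1 (mod 4), so quadratic reciprocity gives (93/961) = (961/93). Reduce: 961 ≡ 31 (mod 93). Now have (31/93).
93 ≡ 1 (mod 4), so quadratic reciprocity gives (31/93) = (93/31). Reduce: 93 ≡ 0 (mod 31). Now have (0/31).
The numerator is now 0 with denominator 31 > 1: the symbol is 0.
Product: (-1)·(0) = 0.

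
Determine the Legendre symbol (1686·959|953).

By multiplicativity, (1686·959|953) = (1686|953)·(959|953).
First factor (1686|953):
(1686|953)
  = (733|953)    [1686 ≡ 733 mod 953]
  = (953|733)    [QR: 733 ≡ 1 mod 4, sign kept]
  = (220|733)    [953 ≡ 220 mod 733]
  = (55|733)    [733 ≡ 5 mod 8 ⇒ (2|733)^2 = +1]
  = (733|55)    [QR: 733 ≡ 1 mod 4, sign kept]
  = (18|55)    [733 ≡ 18 mod 55]
  = (9|55)    [55 ≡ 7 mod 8 ⇒ (2|55) = +1]
  = (55|9)    [QR: 9 ≡ 1 mod 4, sign kept]
  = (1|9)    [55 ≡ 1 mod 9]
  = 1    [(1|9) = 1]
Second factor (959|953):
(959|953)
  = (6|953)    [959 ≡ 6 mod 953]
  = (3|953)    [953 ≡ 1 mod 8 ⇒ (2|953) = +1]
  = (953|3)    [QR: 953 ≡ 1 mod 4, sign kept]
  = (2|3)    [953 ≡ 2 mod 3]
  = -(1|3)    [3 ≡ 3 mod 8 ⇒ (2|3) = -1]
  = -1    [(1|3) = 1]
Product: (1)·(-1) = -1.

-1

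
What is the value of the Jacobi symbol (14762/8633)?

-1

Reduce the numerator: 14762 ≡ 6129 (mod 8633), so (14762/8633) = (6129/8633).
6129 ≡ 1 (mod 4), so quadratic reciprocity gives (6129/8633) = (8633/6129). Reduce: 8633 ≡ 2504 (mod 6129). Now have (2504/6129).
Factor out 2: 2504 = 2^3·313. Since 6129 ≡ 1 (mod 8), (2/6129) = +1, and (2/6129)^3 = +1. Now have (313/6129).
313 ≡ 1 (mod 4), so quadratic reciprocity gives (313/6129) = (6129/313). Reduce: 6129 ≡ 182 (mod 313). Now have (182/313).
Factor out 2: 182 = 2·91. Since 313 ≡ 1 (mod 8), (2/313) = +1. Now have (91/313).
313 ≡ 1 (mod 4), so quadratic reciprocity gives (91/313) = (313/91). Reduce: 313 ≡ 40 (mod 91). Now have (40/91).
Factor out 2: 40 = 2^3·5. Since 91 ≡ 3 (mod 8), (2/91) = -1, and (2/91)^3 = -1. Now have -(5/91).
5 ≡ 1 (mod 4), so quadratic reciprocity gives (5/91) = (91/5). Reduce: 91 ≡ 1 (mod 5). Now have -(1/5).
(1/5) = 1. Collecting the sign factors: -1.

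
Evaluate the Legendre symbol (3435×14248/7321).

By multiplicativity, (3435·14248/7321) = (3435/7321)·(14248/7321).
First factor (3435/7321):
(3435/7321)
  = (7321/3435)    [QR: 7321 ≡ 1 mod 4, sign kept]
  = (451/3435)    [7321 ≡ 451 mod 3435]
  = -(3435/451)    [QR: both ≡ 3 mod 4, sign flips]
  = -(278/451)    [3435 ≡ 278 mod 451]
  = (139/451)    [451 ≡ 3 mod 8 ⇒ (2/451) = -1]
  = -(451/139)    [QR: both ≡ 3 mod 4, sign flips]
  = -(34/139)    [451 ≡ 34 mod 139]
  = (17/139)    [139 ≡ 3 mod 8 ⇒ (2/139) = -1]
  = (139/17)    [QR: 17 ≡ 1 mod 4, sign kept]
  = (3/17)    [139 ≡ 3 mod 17]
  = (17/3)    [QR: 17 ≡ 1 mod 4, sign kept]
  = (2/3)    [17 ≡ 2 mod 3]
  = -(1/3)    [3 ≡ 3 mod 8 ⇒ (2/3) = -1]
  = -1    [(1/3) = 1]
Second factor (14248/7321):
(14248/7321)
  = (6927/7321)    [14248 ≡ 6927 mod 7321]
  = (7321/6927)    [QR: 7321 ≡ 1 mod 4, sign kept]
  = (394/6927)    [7321 ≡ 394 mod 6927]
  = (197/6927)    [6927 ≡ 7 mod 8 ⇒ (2/6927) = +1]
  = (6927/197)    [QR: 197 ≡ 1 mod 4, sign kept]
  = (32/197)    [6927 ≡ 32 mod 197]
  = -(1/197)    [197 ≡ 5 mod 8 ⇒ (2/197)^5 = -1]
  = -1    [(1/197) = 1]
Product: (-1)·(-1) = 1.

1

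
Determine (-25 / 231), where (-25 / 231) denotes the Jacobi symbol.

-1

(-25 / 231)
  = (206 / 231)    [-25 ≡ 206 mod 231]
  = (103 / 231)    [231 ≡ 7 mod 8 ⇒ (2 / 231) = +1]
  = -(231 / 103)    [QR: both ≡ 3 mod 4, sign flips]
  = -(25 / 103)    [231 ≡ 25 mod 103]
  = -(103 / 25)    [QR: 25 ≡ 1 mod 4, sign kept]
  = -(3 / 25)    [103 ≡ 3 mod 25]
  = -(25 / 3)    [QR: 25 ≡ 1 mod 4, sign kept]
  = -(1 / 3)    [25 ≡ 1 mod 3]
  = -1    [(1 / 3) = 1]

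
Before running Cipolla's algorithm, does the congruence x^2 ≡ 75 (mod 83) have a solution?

yes

(75|83)
  = -(83|75)    [QR: both ≡ 3 mod 4, sign flips]
  = -(8|75)    [83 ≡ 8 mod 75]
  = (1|75)    [75 ≡ 3 mod 8 ⇒ (2|75)^3 = -1]
  = 1    [(1|75) = 1]
(75|83) = 1, and 83 is prime, so 75 is a quadratic residue mod 83.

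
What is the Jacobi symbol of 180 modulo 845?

0

Factor out 2: 180 = 2^2·45. Since 845 ≡ 5 (mod 8), (2 / 845) = -1, and (2 / 845)^2 = +1. Now have (45 / 845).
45 ≡ 1 (mod 4), so quadratic reciprocity gives (45 / 845) = (845 / 45). Reduce: 845 ≡ 35 (mod 45). Now have (35 / 45).
45 ≡ 1 (mod 4), so quadratic reciprocity gives (35 / 45) = (45 / 35). Reduce: 45 ≡ 10 (mod 35). Now have (10 / 35).
Factor out 2: 10 = 2·5. Since 35 ≡ 3 (mod 8), (2 / 35) = -1. Now have -(5 / 35).
5 ≡ 1 (mod 4), so quadratic reciprocity gives (5 / 35) = (35 / 5). Reduce: 35 ≡ 0 (mod 5). Now have -(0 / 5).
The numerator is now 0 with denominator 5 > 1: the symbol is 0.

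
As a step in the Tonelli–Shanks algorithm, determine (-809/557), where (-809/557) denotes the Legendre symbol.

Reduce the numerator: -809 ≡ 305 (mod 557), so (-809/557) = (305/557).
305 ≡ 1 (mod 4), so quadratic reciprocity gives (305/557) = (557/305). Reduce: 557 ≡ 252 (mod 305). Now have (252/305).
Factor out 2: 252 = 2^2·63. Since 305 ≡ 1 (mod 8), (2/305) = +1, and (2/305)^2 = +1. Now have (63/305).
305 ≡ 1 (mod 4), so quadratic reciprocity gives (63/305) = (305/63). Reduce: 305 ≡ 53 (mod 63). Now have (53/63).
53 ≡ 1 (mod 4), so quadratic reciprocity gives (53/63) = (63/53). Reduce: 63 ≡ 10 (mod 53). Now have (10/53).
Factor out 2: 10 = 2·5. Since 53 ≡ 5 (mod 8), (2/53) = -1. Now have -(5/53).
5 ≡ 1 (mod 4), so quadratic reciprocity gives (5/53) = (53/5). Reduce: 53 ≡ 3 (mod 5). Now have -(3/5).
5 ≡ 1 (mod 4), so quadratic reciprocity gives (3/5) = (5/3). Reduce: 5 ≡ 2 (mod 3). Now have -(2/3).
Factor out 2: 2 = 2. Since 3 ≡ 3 (mod 8), (2/3) = -1. Now have (1/3).
(1/3) = 1. Collecting the sign factors: 1.

1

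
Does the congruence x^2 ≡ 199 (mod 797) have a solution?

797 ≡ 1 (mod 4), so quadratic reciprocity gives (199/797) = (797/199). Reduce: 797 ≡ 1 (mod 199). Now have (1/199).
(1/199) = 1. Collecting the sign factors: 1.
The Legendre symbol is 1, so x^2 ≡ 199 (mod 797) has solution.

yes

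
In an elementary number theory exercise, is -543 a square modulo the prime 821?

Reduce the numerator: -543 ≡ 278 (mod 821), so (-543/821) = (278/821).
Factor out 2: 278 = 2·139. Since 821 ≡ 5 (mod 8), (2/821) = -1. Now have -(139/821).
821 ≡ 1 (mod 4), so quadratic reciprocity gives (139/821) = (821/139). Reduce: 821 ≡ 126 (mod 139). Now have -(126/139).
Factor out 2: 126 = 2·63. Since 139 ≡ 3 (mod 8), (2/139) = -1. Now have (63/139).
Both 63 ≡ 3 and 139 ≡ 3 (mod 4), so reciprocity gives (63/139) = -(139/63). Reduce: 139 ≡ 13 (mod 63). Now have -(13/63).
13 ≡ 1 (mod 4), so quadratic reciprocity gives (13/63) = (63/13). Reduce: 63 ≡ 11 (mod 13). Now have -(11/13).
13 ≡ 1 (mod 4), so quadratic reciprocity gives (11/13) = (13/11). Reduce: 13 ≡ 2 (mod 11). Now have -(2/11).
Factor out 2: 2 = 2. Since 11 ≡ 3 (mod 8), (2/11) = -1. Now have (1/11).
(1/11) = 1. Collecting the sign factors: 1.
The Legendre symbol is 1, so x^2 ≡ -543 (mod 821) has solution.

yes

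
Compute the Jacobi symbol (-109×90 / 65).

By multiplicativity, (-109·90 / 65) = (-109 / 65)·(90 / 65).
First factor (-109 / 65):
(-109 / 65)
  = (109 / 65)    [65 ≡ 1 mod 4 ⇒ (-1 / 65) = +1]
  = (44 / 65)    [109 ≡ 44 mod 65]
  = (11 / 65)    [65 ≡ 1 mod 8 ⇒ (2 / 65)^2 = +1]
  = (65 / 11)    [QR: 65 ≡ 1 mod 4, sign kept]
  = (10 / 11)    [65 ≡ 10 mod 11]
  = -(5 / 11)    [11 ≡ 3 mod 8 ⇒ (2 / 11) = -1]
  = -(11 / 5)    [QR: 5 ≡ 1 mod 4, sign kept]
  = -(1 / 5)    [11 ≡ 1 mod 5]
  = -1    [(1 / 5) = 1]
Second factor (90 / 65):
(90 / 65)
  = (25 / 65)    [90 ≡ 25 mod 65]
  = (65 / 25)    [QR: 25 ≡ 1 mod 4, sign kept]
  = (15 / 25)    [65 ≡ 15 mod 25]
  = (25 / 15)    [QR: 25 ≡ 1 mod 4, sign kept]
  = (10 / 15)    [25 ≡ 10 mod 15]
  = (5 / 15)    [15 ≡ 7 mod 8 ⇒ (2 / 15) = +1]
  = (15 / 5)    [QR: 5 ≡ 1 mod 4, sign kept]
  = (0 / 5)    [15 ≡ 0 mod 5]
  = 0    [numerator 0, gcd > 1]
Product: (-1)·(0) = 0.

0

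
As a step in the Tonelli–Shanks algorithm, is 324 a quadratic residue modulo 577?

yes

Factor out 2: 324 = 2^2·81. Since 577 ≡ 1 (mod 8), (2/577) = +1, and (2/577)^2 = +1. Now have (81/577).
81 ≡ 1 (mod 4), so quadratic reciprocity gives (81/577) = (577/81). Reduce: 577 ≡ 10 (mod 81). Now have (10/81).
Factor out 2: 10 = 2·5. Since 81 ≡ 1 (mod 8), (2/81) = +1. Now have (5/81).
5 ≡ 1 (mod 4), so quadratic reciprocity gives (5/81) = (81/5). Reduce: 81 ≡ 1 (mod 5). Now have (1/5).
(1/5) = 1. Collecting the sign factors: 1.
The Legendre symbol is 1, so x^2 ≡ 324 (mod 577) has solution.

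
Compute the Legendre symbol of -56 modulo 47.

-1

Reduce the numerator: -56 ≡ 38 (mod 47), so (-56/47) = (38/47).
Factor out 2: 38 = 2·19. Since 47 ≡ 7 (mod 8), (2/47) = +1. Now have (19/47).
Both 19 ≡ 3 and 47 ≡ 3 (mod 4), so reciprocity gives (19/47) = -(47/19). Reduce: 47 ≡ 9 (mod 19). Now have -(9/19).
9 ≡ 1 (mod 4), so quadratic reciprocity gives (9/19) = (19/9). Reduce: 19 ≡ 1 (mod 9). Now have -(1/9).
(1/9) = 1. Collecting the sign factors: -1.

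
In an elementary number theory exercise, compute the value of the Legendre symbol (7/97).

(7/97)
  = (97/7)    [QR: 97 ≡ 1 mod 4, sign kept]
  = (6/7)    [97 ≡ 6 mod 7]
  = (3/7)    [7 ≡ 7 mod 8 ⇒ (2/7) = +1]
  = -(7/3)    [QR: both ≡ 3 mod 4, sign flips]
  = -(1/3)    [7 ≡ 1 mod 3]
  = -1    [(1/3) = 1]

-1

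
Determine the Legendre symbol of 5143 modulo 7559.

Both 5143 ≡ 3 and 7559 ≡ 3 (mod 4), so reciprocity gives (5143|7559) = -(7559|5143). Reduce: 7559 ≡ 2416 (mod 5143). Now have -(2416|5143).
Factor out 2: 2416 = 2^4·151. Since 5143 ≡ 7 (mod 8), (2|5143) = +1, and (2|5143)^4 = +1. Now have -(151|5143).
Both 151 ≡ 3 and 5143 ≡ 3 (mod 4), so reciprocity gives (151|5143) = -(5143|151). Reduce: 5143 ≡ 9 (mod 151). Now have (9|151).
9 ≡ 1 (mod 4), so quadratic reciprocity gives (9|151) = (151|9). Reduce: 151 ≡ 7 (mod 9). Now have (7|9).
9 ≡ 1 (mod 4), so quadratic reciprocity gives (7|9) = (9|7). Reduce: 9 ≡ 2 (mod 7). Now have (2|7).
Factor out 2: 2 = 2. Since 7 ≡ 7 (mod 8), (2|7) = +1. Now have (1|7).
(1|7) = 1. Collecting the sign factors: 1.

1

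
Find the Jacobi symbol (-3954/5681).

-1

(-3954/5681)
  = (1727/5681)    [-3954 ≡ 1727 mod 5681]
  = (5681/1727)    [QR: 5681 ≡ 1 mod 4, sign kept]
  = (500/1727)    [5681 ≡ 500 mod 1727]
  = (125/1727)    [1727 ≡ 7 mod 8 ⇒ (2/1727)^2 = +1]
  = (1727/125)    [QR: 125 ≡ 1 mod 4, sign kept]
  = (102/125)    [1727 ≡ 102 mod 125]
  = -(51/125)    [125 ≡ 5 mod 8 ⇒ (2/125) = -1]
  = -(125/51)    [QR: 125 ≡ 1 mod 4, sign kept]
  = -(23/51)    [125 ≡ 23 mod 51]
  = (51/23)    [QR: both ≡ 3 mod 4, sign flips]
  = (5/23)    [51 ≡ 5 mod 23]
  = (23/5)    [QR: 5 ≡ 1 mod 4, sign kept]
  = (3/5)    [23 ≡ 3 mod 5]
  = (5/3)    [QR: 5 ≡ 1 mod 4, sign kept]
  = (2/3)    [5 ≡ 2 mod 3]
  = -(1/3)    [3 ≡ 3 mod 8 ⇒ (2/3) = -1]
  = -1    [(1/3) = 1]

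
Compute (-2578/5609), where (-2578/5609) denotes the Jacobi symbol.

-1

Reduce the numerator: -2578 ≡ 3031 (mod 5609), so (-2578/5609) = (3031/5609).
5609 ≡ 1 (mod 4), so quadratic reciprocity gives (3031/5609) = (5609/3031). Reduce: 5609 ≡ 2578 (mod 3031). Now have (2578/3031).
Factor out 2: 2578 = 2·1289. Since 3031 ≡ 7 (mod 8), (2/3031) = +1. Now have (1289/3031).
1289 ≡ 1 (mod 4), so quadratic reciprocity gives (1289/3031) = (3031/1289). Reduce: 3031 ≡ 453 (mod 1289). Now have (453/1289).
453 ≡ 1 (mod 4), so quadratic reciprocity gives (453/1289) = (1289/453). Reduce: 1289 ≡ 383 (mod 453). Now have (383/453).
453 ≡ 1 (mod 4), so quadratic reciprocity gives (383/453) = (453/383). Reduce: 453 ≡ 70 (mod 383). Now have (70/383).
Factor out 2: 70 = 2·35. Since 383 ≡ 7 (mod 8), (2/383) = +1. Now have (35/383).
Both 35 ≡ 3 and 383 ≡ 3 (mod 4), so reciprocity gives (35/383) = -(383/35). Reduce: 383 ≡ 33 (mod 35). Now have -(33/35).
33 ≡ 1 (mod 4), so quadratic reciprocity gives (33/35) = (35/33). Reduce: 35 ≡ 2 (mod 33). Now have -(2/33).
Factor out 2: 2 = 2. Since 33 ≡ 1 (mod 8), (2/33) = +1. Now have -(1/33).
(1/33) = 1. Collecting the sign factors: -1.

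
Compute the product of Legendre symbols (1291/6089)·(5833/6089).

1

By multiplicativity, (1291·5833/6089) = (1291/6089)·(5833/6089).
First factor (1291/6089):
6089 ≡ 1 (mod 4), so quadratic reciprocity gives (1291/6089) = (6089/1291). Reduce: 6089 ≡ 925 (mod 1291). Now have (925/1291).
925 ≡ 1 (mod 4), so quadratic reciprocity gives (925/1291) = (1291/925). Reduce: 1291 ≡ 366 (mod 925). Now have (366/925).
Factor out 2: 366 = 2·183. Since 925 ≡ 5 (mod 8), (2/925) = -1. Now have -(183/925).
925 ≡ 1 (mod 4), so quadratic reciprocity gives (183/925) = (925/183). Reduce: 925 ≡ 10 (mod 183). Now have -(10/183).
Factor out 2: 10 = 2·5. Since 183 ≡ 7 (mod 8), (2/183) = +1. Now have -(5/183).
5 ≡ 1 (mod 4), so quadratic reciprocity gives (5/183) = (183/5). Reduce: 183 ≡ 3 (mod 5). Now have -(3/5).
5 ≡ 1 (mod 4), so quadratic reciprocity gives (3/5) = (5/3). Reduce: 5 ≡ 2 (mod 3). Now have -(2/3).
Factor out 2: 2 = 2. Since 3 ≡ 3 (mod 8), (2/3) = -1. Now have (1/3).
(1/3) = 1. Collecting the sign factors: 1.
Second factor (5833/6089):
5833 ≡ 1 (mod 4), so quadratic reciprocity gives (5833/6089) = (6089/5833). Reduce: 6089 ≡ 256 (mod 5833). Now have (256/5833).
Factor out 2: 256 = 2^8. Since 5833 ≡ 1 (mod 8), (2/5833) = +1, and (2/5833)^8 = +1. Now have (1/5833).
(1/5833) = 1. Collecting the sign factors: 1.
Product: (1)·(1) = 1.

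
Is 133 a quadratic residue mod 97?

yes

Reduce the numerator: 133 ≡ 36 (mod 97), so (133/97) = (36/97).
Factor out 2: 36 = 2^2·9. Since 97 ≡ 1 (mod 8), (2/97) = +1, and (2/97)^2 = +1. Now have (9/97).
9 ≡ 1 (mod 4), so quadratic reciprocity gives (9/97) = (97/9). Reduce: 97 ≡ 7 (mod 9). Now have (7/9).
9 ≡ 1 (mod 4), so quadratic reciprocity gives (7/9) = (9/7). Reduce: 9 ≡ 2 (mod 7). Now have (2/7).
Factor out 2: 2 = 2. Since 7 ≡ 7 (mod 8), (2/7) = +1. Now have (1/7).
(1/7) = 1. Collecting the sign factors: 1.
The Legendre symbol is 1, so x^2 ≡ 133 (mod 97) has solution.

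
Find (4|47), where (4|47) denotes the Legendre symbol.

Factor out 2: 4 = 2^2. Since 47 ≡ 7 (mod 8), (2|47) = +1, and (2|47)^2 = +1. Now have (1|47).
(1|47) = 1. Collecting the sign factors: 1.

1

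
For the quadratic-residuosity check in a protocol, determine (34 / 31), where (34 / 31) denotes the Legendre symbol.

(34 / 31)
  = (3 / 31)    [34 ≡ 3 mod 31]
  = -(31 / 3)    [QR: both ≡ 3 mod 4, sign flips]
  = -(1 / 3)    [31 ≡ 1 mod 3]
  = -1    [(1 / 3) = 1]

-1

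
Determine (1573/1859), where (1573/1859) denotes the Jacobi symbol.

0

1573 ≡ 1 (mod 4), so quadratic reciprocity gives (1573/1859) = (1859/1573). Reduce: 1859 ≡ 286 (mod 1573). Now have (286/1573).
Factor out 2: 286 = 2·143. Since 1573 ≡ 5 (mod 8), (2/1573) = -1. Now have -(143/1573).
1573 ≡ 1 (mod 4), so quadratic reciprocity gives (143/1573) = (1573/143). Reduce: 1573 ≡ 0 (mod 143). Now have -(0/143).
The numerator is now 0 with denominator 143 > 1: the symbol is 0.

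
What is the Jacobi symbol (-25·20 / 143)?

1

By multiplicativity, (-25·20 / 143) = (-25 / 143)·(20 / 143).
First factor (-25 / 143):
Pull out -1: (-25 / 143) = (-1 / 143)·(25 / 143). Since 143 ≡ 3 (mod 4), (-1 / 143) = -1. Now have -(25 / 143).
25 ≡ 1 (mod 4), so quadratic reciprocity gives (25 / 143) = (143 / 25). Reduce: 143 ≡ 18 (mod 25). Now have -(18 / 25).
Factor out 2: 18 = 2·9. Since 25 ≡ 1 (mod 8), (2 / 25) = +1. Now have -(9 / 25).
9 ≡ 1 (mod 4), so quadratic reciprocity gives (9 / 25) = (25 / 9). Reduce: 25 ≡ 7 (mod 9). Now have -(7 / 9).
9 ≡ 1 (mod 4), so quadratic reciprocity gives (7 / 9) = (9 / 7). Reduce: 9 ≡ 2 (mod 7). Now have -(2 / 7).
Factor out 2: 2 = 2. Since 7 ≡ 7 (mod 8), (2 / 7) = +1. Now have -(1 / 7).
(1 / 7) = 1. Collecting the sign factors: -1.
Second factor (20 / 143):
Factor out 2: 20 = 2^2·5. Since 143 ≡ 7 (mod 8), (2 / 143) = +1, and (2 / 143)^2 = +1. Now have (5 / 143).
5 ≡ 1 (mod 4), so quadratic reciprocity gives (5 / 143) = (143 / 5). Reduce: 143 ≡ 3 (mod 5). Now have (3 / 5).
5 ≡ 1 (mod 4), so quadratic reciprocity gives (3 / 5) = (5 / 3). Reduce: 5 ≡ 2 (mod 3). Now have (2 / 3).
Factor out 2: 2 = 2. Since 3 ≡ 3 (mod 8), (2 / 3) = -1. Now have -(1 / 3).
(1 / 3) = 1. Collecting the sign factors: -1.
Product: (-1)·(-1) = 1.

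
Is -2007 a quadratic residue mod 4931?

yes

Reduce the numerator: -2007 ≡ 2924 (mod 4931), so (-2007|4931) = (2924|4931).
Factor out 2: 2924 = 2^2·731. Since 4931 ≡ 3 (mod 8), (2|4931) = -1, and (2|4931)^2 = +1. Now have (731|4931).
Both 731 ≡ 3 and 4931 ≡ 3 (mod 4), so reciprocity gives (731|4931) = -(4931|731). Reduce: 4931 ≡ 545 (mod 731). Now have -(545|731).
545 ≡ 1 (mod 4), so quadratic reciprocity gives (545|731) = (731|545). Reduce: 731 ≡ 186 (mod 545). Now have -(186|545).
Factor out 2: 186 = 2·93. Since 545 ≡ 1 (mod 8), (2|545) = +1. Now have -(93|545).
93 ≡ 1 (mod 4), so quadratic reciprocity gives (93|545) = (545|93). Reduce: 545 ≡ 80 (mod 93). Now have -(80|93).
Factor out 2: 80 = 2^4·5. Since 93 ≡ 5 (mod 8), (2|93) = -1, and (2|93)^4 = +1. Now have -(5|93).
5 ≡ 1 (mod 4), so quadratic reciprocity gives (5|93) = (93|5). Reduce: 93 ≡ 3 (mod 5). Now have -(3|5).
5 ≡ 1 (mod 4), so quadratic reciprocity gives (3|5) = (5|3). Reduce: 5 ≡ 2 (mod 3). Now have -(2|3).
Factor out 2: 2 = 2. Since 3 ≡ 3 (mod 8), (2|3) = -1. Now have (1|3).
(1|3) = 1. Collecting the sign factors: 1.
(-2007|4931) = 1, and 4931 is prime, so -2007 is a quadratic residue mod 4931.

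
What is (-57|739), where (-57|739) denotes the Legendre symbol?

-1

Pull out -1: (-57|739) = (-1|739)·(57|739). Since 739 ≡ 3 (mod 4), (-1|739) = -1. Now have -(57|739).
57 ≡ 1 (mod 4), so quadratic reciprocity gives (57|739) = (739|57). Reduce: 739 ≡ 55 (mod 57). Now have -(55|57).
57 ≡ 1 (mod 4), so quadratic reciprocity gives (55|57) = (57|55). Reduce: 57 ≡ 2 (mod 55). Now have -(2|55).
Factor out 2: 2 = 2. Since 55 ≡ 7 (mod 8), (2|55) = +1. Now have -(1|55).
(1|55) = 1. Collecting the sign factors: -1.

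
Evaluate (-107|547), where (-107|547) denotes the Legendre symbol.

Reduce the numerator: -107 ≡ 440 (mod 547), so (-107|547) = (440|547).
Factor out 2: 440 = 2^3·55. Since 547 ≡ 3 (mod 8), (2|547) = -1, and (2|547)^3 = -1. Now have -(55|547).
Both 55 ≡ 3 and 547 ≡ 3 (mod 4), so reciprocity gives (55|547) = -(547|55). Reduce: 547 ≡ 52 (mod 55). Now have (52|55).
Factor out 2: 52 = 2^2·13. Since 55 ≡ 7 (mod 8), (2|55) = +1, and (2|55)^2 = +1. Now have (13|55).
13 ≡ 1 (mod 4), so quadratic reciprocity gives (13|55) = (55|13). Reduce: 55 ≡ 3 (mod 13). Now have (3|13).
13 ≡ 1 (mod 4), so quadratic reciprocity gives (3|13) = (13|3). Reduce: 13 ≡ 1 (mod 3). Now have (1|3).
(1|3) = 1. Collecting the sign factors: 1.

1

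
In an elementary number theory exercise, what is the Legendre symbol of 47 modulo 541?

(47|541)
  = (541|47)    [QR: 541 ≡ 1 mod 4, sign kept]
  = (24|47)    [541 ≡ 24 mod 47]
  = (3|47)    [47 ≡ 7 mod 8 ⇒ (2|47)^3 = +1]
  = -(47|3)    [QR: both ≡ 3 mod 4, sign flips]
  = -(2|3)    [47 ≡ 2 mod 3]
  = (1|3)    [3 ≡ 3 mod 8 ⇒ (2|3) = -1]
  = 1    [(1|3) = 1]

1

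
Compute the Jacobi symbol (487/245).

-1

(487/245)
  = (242/245)    [487 ≡ 242 mod 245]
  = -(121/245)    [245 ≡ 5 mod 8 ⇒ (2/245) = -1]
  = -(245/121)    [QR: 121 ≡ 1 mod 4, sign kept]
  = -(3/121)    [245 ≡ 3 mod 121]
  = -(121/3)    [QR: 121 ≡ 1 mod 4, sign kept]
  = -(1/3)    [121 ≡ 1 mod 3]
  = -1    [(1/3) = 1]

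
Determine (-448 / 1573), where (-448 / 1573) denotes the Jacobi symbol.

-1

(-448 / 1573)
  = (1125 / 1573)    [-448 ≡ 1125 mod 1573]
  = (1573 / 1125)    [QR: 1125 ≡ 1 mod 4, sign kept]
  = (448 / 1125)    [1573 ≡ 448 mod 1125]
  = (7 / 1125)    [1125 ≡ 5 mod 8 ⇒ (2 / 1125)^6 = +1]
  = (1125 / 7)    [QR: 1125 ≡ 1 mod 4, sign kept]
  = (5 / 7)    [1125 ≡ 5 mod 7]
  = (7 / 5)    [QR: 5 ≡ 1 mod 4, sign kept]
  = (2 / 5)    [7 ≡ 2 mod 5]
  = -(1 / 5)    [5 ≡ 5 mod 8 ⇒ (2 / 5) = -1]
  = -1    [(1 / 5) = 1]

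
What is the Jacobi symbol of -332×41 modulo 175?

By multiplicativity, (-332·41/175) = (-332/175)·(41/175).
First factor (-332/175):
Reduce the numerator: -332 ≡ 18 (mod 175), so (-332/175) = (18/175).
Factor out 2: 18 = 2·9. Since 175 ≡ 7 (mod 8), (2/175) = +1. Now have (9/175).
9 ≡ 1 (mod 4), so quadratic reciprocity gives (9/175) = (175/9). Reduce: 175 ≡ 4 (mod 9). Now have (4/9).
Factor out 2: 4 = 2^2. Since 9 ≡ 1 (mod 8), (2/9) = +1, and (2/9)^2 = +1. Now have (1/9).
(1/9) = 1. Collecting the sign factors: 1.
Second factor (41/175):
41 ≡ 1 (mod 4), so quadratic reciprocity gives (41/175) = (175/41). Reduce: 175 ≡ 11 (mod 41). Now have (11/41).
41 ≡ 1 (mod 4), so quadratic reciprocity gives (11/41) = (41/11). Reduce: 41 ≡ 8 (mod 11). Now have (8/11).
Factor out 2: 8 = 2^3. Since 11 ≡ 3 (mod 8), (2/11) = -1, and (2/11)^3 = -1. Now have -(1/11).
(1/11) = 1. Collecting the sign factors: -1.
Product: (1)·(-1) = -1.

-1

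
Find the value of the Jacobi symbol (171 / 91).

1

Reduce the numerator: 171 ≡ 80 (mod 91), so (171 / 91) = (80 / 91).
Factor out 2: 80 = 2^4·5. Since 91 ≡ 3 (mod 8), (2 / 91) = -1, and (2 / 91)^4 = +1. Now have (5 / 91).
5 ≡ 1 (mod 4), so quadratic reciprocity gives (5 / 91) = (91 / 5). Reduce: 91 ≡ 1 (mod 5). Now have (1 / 5).
(1 / 5) = 1. Collecting the sign factors: 1.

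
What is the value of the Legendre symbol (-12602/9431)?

Reduce the numerator: -12602 ≡ 6260 (mod 9431), so (-12602/9431) = (6260/9431).
Factor out 2: 6260 = 2^2·1565. Since 9431 ≡ 7 (mod 8), (2/9431) = +1, and (2/9431)^2 = +1. Now have (1565/9431).
1565 ≡ 1 (mod 4), so quadratic reciprocity gives (1565/9431) = (9431/1565). Reduce: 9431 ≡ 41 (mod 1565). Now have (41/1565).
41 ≡ 1 (mod 4), so quadratic reciprocity gives (41/1565) = (1565/41). Reduce: 1565 ≡ 7 (mod 41). Now have (7/41).
41 ≡ 1 (mod 4), so quadratic reciprocity gives (7/41) = (41/7). Reduce: 41 ≡ 6 (mod 7). Now have (6/7).
Factor out 2: 6 = 2·3. Since 7 ≡ 7 (mod 8), (2/7) = +1. Now have (3/7).
Both 3 ≡ 3 and 7 ≡ 3 (mod 4), so reciprocity gives (3/7) = -(7/3). Reduce: 7 ≡ 1 (mod 3). Now have -(1/3).
(1/3) = 1. Collecting the sign factors: -1.

-1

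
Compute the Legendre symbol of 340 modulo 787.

1

Factor out 2: 340 = 2^2·85. Since 787 ≡ 3 (mod 8), (2 / 787) = -1, and (2 / 787)^2 = +1. Now have (85 / 787).
85 ≡ 1 (mod 4), so quadratic reciprocity gives (85 / 787) = (787 / 85). Reduce: 787 ≡ 22 (mod 85). Now have (22 / 85).
Factor out 2: 22 = 2·11. Since 85 ≡ 5 (mod 8), (2 / 85) = -1. Now have -(11 / 85).
85 ≡ 1 (mod 4), so quadratic reciprocity gives (11 / 85) = (85 / 11). Reduce: 85 ≡ 8 (mod 11). Now have -(8 / 11).
Factor out 2: 8 = 2^3. Since 11 ≡ 3 (mod 8), (2 / 11) = -1, and (2 / 11)^3 = -1. Now have (1 / 11).
(1 / 11) = 1. Collecting the sign factors: 1.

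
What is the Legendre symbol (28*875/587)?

-1

By multiplicativity, (28·875/587) = (28/587)·(875/587).
First factor (28/587):
Factor out 2: 28 = 2^2·7. Since 587 ≡ 3 (mod 8), (2/587) = -1, and (2/587)^2 = +1. Now have (7/587).
Both 7 ≡ 3 and 587 ≡ 3 (mod 4), so reciprocity gives (7/587) = -(587/7). Reduce: 587 ≡ 6 (mod 7). Now have -(6/7).
Factor out 2: 6 = 2·3. Since 7 ≡ 7 (mod 8), (2/7) = +1. Now have -(3/7).
Both 3 ≡ 3 and 7 ≡ 3 (mod 4), so reciprocity gives (3/7) = -(7/3). Reduce: 7 ≡ 1 (mod 3). Now have (1/3).
(1/3) = 1. Collecting the sign factors: 1.
Second factor (875/587):
Reduce the numerator: 875 ≡ 288 (mod 587), so (875/587) = (288/587).
Factor out 2: 288 = 2^5·9. Since 587 ≡ 3 (mod 8), (2/587) = -1, and (2/587)^5 = -1. Now have -(9/587).
9 ≡ 1 (mod 4), so quadratic reciprocity gives (9/587) = (587/9). Reduce: 587 ≡ 2 (mod 9). Now have -(2/9).
Factor out 2: 2 = 2. Since 9 ≡ 1 (mod 8), (2/9) = +1. Now have -(1/9).
(1/9) = 1. Collecting the sign factors: -1.
Product: (1)·(-1) = -1.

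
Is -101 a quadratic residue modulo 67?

yes

Reduce the numerator: -101 ≡ 33 (mod 67), so (-101/67) = (33/67).
33 ≡ 1 (mod 4), so quadratic reciprocity gives (33/67) = (67/33). Reduce: 67 ≡ 1 (mod 33). Now have (1/33).
(1/33) = 1. Collecting the sign factors: 1.
The Legendre symbol is 1, so x^2 ≡ -101 (mod 67) has solution.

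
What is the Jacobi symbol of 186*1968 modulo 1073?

-1

By multiplicativity, (186·1968 / 1073) = (186 / 1073)·(1968 / 1073).
First factor (186 / 1073):
Factor out 2: 186 = 2·93. Since 1073 ≡ 1 (mod 8), (2 / 1073) = +1. Now have (93 / 1073).
93 ≡ 1 (mod 4), so quadratic reciprocity gives (93 / 1073) = (1073 / 93). Reduce: 1073 ≡ 50 (mod 93). Now have (50 / 93).
Factor out 2: 50 = 2·25. Since 93 ≡ 5 (mod 8), (2 / 93) = -1. Now have -(25 / 93).
25 ≡ 1 (mod 4), so quadratic reciprocity gives (25 / 93) = (93 / 25). Reduce: 93 ≡ 18 (mod 25). Now have -(18 / 25).
Factor out 2: 18 = 2·9. Since 25 ≡ 1 (mod 8), (2 / 25) = +1. Now have -(9 / 25).
9 ≡ 1 (mod 4), so quadratic reciprocity gives (9 / 25) = (25 / 9). Reduce: 25 ≡ 7 (mod 9). Now have -(7 / 9).
9 ≡ 1 (mod 4), so quadratic reciprocity gives (7 / 9) = (9 / 7). Reduce: 9 ≡ 2 (mod 7). Now have -(2 / 7).
Factor out 2: 2 = 2. Since 7 ≡ 7 (mod 8), (2 / 7) = +1. Now have -(1 / 7).
(1 / 7) = 1. Collecting the sign factors: -1.
Second factor (1968 / 1073):
Reduce the numerator: 1968 ≡ 895 (mod 1073), so (1968 / 1073) = (895 / 1073).
1073 ≡ 1 (mod 4), so quadratic reciprocity gives (895 / 1073) = (1073 / 895). Reduce: 1073 ≡ 178 (mod 895). Now have (178 / 895).
Factor out 2: 178 = 2·89. Since 895 ≡ 7 (mod 8), (2 / 895) = +1. Now have (89 / 895).
89 ≡ 1 (mod 4), so quadratic reciprocity gives (89 / 895) = (895 / 89). Reduce: 895 ≡ 5 (mod 89). Now have (5 / 89).
5 ≡ 1 (mod 4), so quadratic reciprocity gives (5 / 89) = (89 / 5). Reduce: 89 ≡ 4 (mod 5). Now have (4 / 5).
Factor out 2: 4 = 2^2. Since 5 ≡ 5 (mod 8), (2 / 5) = -1, and (2 / 5)^2 = +1. Now have (1 / 5).
(1 / 5) = 1. Collecting the sign factors: 1.
Product: (-1)·(1) = -1.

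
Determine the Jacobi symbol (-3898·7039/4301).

By multiplicativity, (-3898·7039/4301) = (-3898/4301)·(7039/4301).
First factor (-3898/4301):
Reduce the numerator: -3898 ≡ 403 (mod 4301), so (-3898/4301) = (403/4301).
4301 ≡ 1 (mod 4), so quadratic reciprocity gives (403/4301) = (4301/403). Reduce: 4301 ≡ 271 (mod 403). Now have (271/403).
Both 271 ≡ 3 and 403 ≡ 3 (mod 4), so reciprocity gives (271/403) = -(403/271). Reduce: 403 ≡ 132 (mod 271). Now have -(132/271).
Factor out 2: 132 = 2^2·33. Since 271 ≡ 7 (mod 8), (2/271) = +1, and (2/271)^2 = +1. Now have -(33/271).
33 ≡ 1 (mod 4), so quadratic reciprocity gives (33/271) = (271/33). Reduce: 271 ≡ 7 (mod 33). Now have -(7/33).
33 ≡ 1 (mod 4), so quadratic reciprocity gives (7/33) = (33/7). Reduce: 33 ≡ 5 (mod 7). Now have -(5/7).
5 ≡ 1 (mod 4), so quadratic reciprocity gives (5/7) = (7/5). Reduce: 7 ≡ 2 (mod 5). Now have -(2/5).
Factor out 2: 2 = 2. Since 5 ≡ 5 (mod 8), (2/5) = -1. Now have (1/5).
(1/5) = 1. Collecting the sign factors: 1.
Second factor (7039/4301):
Reduce the numerator: 7039 ≡ 2738 (mod 4301), so (7039/4301) = (2738/4301).
Factor out 2: 2738 = 2·1369. Since 4301 ≡ 5 (mod 8), (2/4301) = -1. Now have -(1369/4301).
1369 ≡ 1 (mod 4), so quadratic reciprocity gives (1369/4301) = (4301/1369). Reduce: 4301 ≡ 194 (mod 1369). Now have -(194/1369).
Factor out 2: 194 = 2·97. Since 1369 ≡ 1 (mod 8), (2/1369) = +1. Now have -(97/1369).
97 ≡ 1 (mod 4), so quadratic reciprocity gives (97/1369) = (1369/97). Reduce: 1369 ≡ 11 (mod 97). Now have -(11/97).
97 ≡ 1 (mod 4), so quadratic reciprocity gives (11/97) = (97/11). Reduce: 97 ≡ 9 (mod 11). Now have -(9/11).
9 ≡ 1 (mod 4), so quadratic reciprocity gives (9/11) = (11/9). Reduce: 11 ≡ 2 (mod 9). Now have -(2/9).
Factor out 2: 2 = 2. Since 9 ≡ 1 (mod 8), (2/9) = +1. Now have -(1/9).
(1/9) = 1. Collecting the sign factors: -1.
Product: (1)·(-1) = -1.

-1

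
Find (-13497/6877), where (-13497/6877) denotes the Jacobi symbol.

(-13497/6877)
  = (13497/6877)    [6877 ≡ 1 mod 4 ⇒ (-1/6877) = +1]
  = (6620/6877)    [13497 ≡ 6620 mod 6877]
  = (1655/6877)    [6877 ≡ 5 mod 8 ⇒ (2/6877)^2 = +1]
  = (6877/1655)    [QR: 6877 ≡ 1 mod 4, sign kept]
  = (257/1655)    [6877 ≡ 257 mod 1655]
  = (1655/257)    [QR: 257 ≡ 1 mod 4, sign kept]
  = (113/257)    [1655 ≡ 113 mod 257]
  = (257/113)    [QR: 113 ≡ 1 mod 4, sign kept]
  = (31/113)    [257 ≡ 31 mod 113]
  = (113/31)    [QR: 113 ≡ 1 mod 4, sign kept]
  = (20/31)    [113 ≡ 20 mod 31]
  = (5/31)    [31 ≡ 7 mod 8 ⇒ (2/31)^2 = +1]
  = (31/5)    [QR: 5 ≡ 1 mod 4, sign kept]
  = (1/5)    [31 ≡ 1 mod 5]
  = 1    [(1/5) = 1]

1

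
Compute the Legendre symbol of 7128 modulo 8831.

(7128/8831)
  = (891/8831)    [8831 ≡ 7 mod 8 ⇒ (2/8831)^3 = +1]
  = -(8831/891)    [QR: both ≡ 3 mod 4, sign flips]
  = -(812/891)    [8831 ≡ 812 mod 891]
  = -(203/891)    [891 ≡ 3 mod 8 ⇒ (2/891)^2 = +1]
  = (891/203)    [QR: both ≡ 3 mod 4, sign flips]
  = (79/203)    [891 ≡ 79 mod 203]
  = -(203/79)    [QR: both ≡ 3 mod 4, sign flips]
  = -(45/79)    [203 ≡ 45 mod 79]
  = -(79/45)    [QR: 45 ≡ 1 mod 4, sign kept]
  = -(34/45)    [79 ≡ 34 mod 45]
  = (17/45)    [45 ≡ 5 mod 8 ⇒ (2/45) = -1]
  = (45/17)    [QR: 17 ≡ 1 mod 4, sign kept]
  = (11/17)    [45 ≡ 11 mod 17]
  = (17/11)    [QR: 17 ≡ 1 mod 4, sign kept]
  = (6/11)    [17 ≡ 6 mod 11]
  = -(3/11)    [11 ≡ 3 mod 8 ⇒ (2/11) = -1]
  = (11/3)    [QR: both ≡ 3 mod 4, sign flips]
  = (2/3)    [11 ≡ 2 mod 3]
  = -(1/3)    [3 ≡ 3 mod 8 ⇒ (2/3) = -1]
  = -1    [(1/3) = 1]

-1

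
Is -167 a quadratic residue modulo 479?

Reduce the numerator: -167 ≡ 312 (mod 479), so (-167/479) = (312/479).
Factor out 2: 312 = 2^3·39. Since 479 ≡ 7 (mod 8), (2/479) = +1, and (2/479)^3 = +1. Now have (39/479).
Both 39 ≡ 3 and 479 ≡ 3 (mod 4), so reciprocity gives (39/479) = -(479/39). Reduce: 479 ≡ 11 (mod 39). Now have -(11/39).
Both 11 ≡ 3 and 39 ≡ 3 (mod 4), so reciprocity gives (11/39) = -(39/11). Reduce: 39 ≡ 6 (mod 11). Now have (6/11).
Factor out 2: 6 = 2·3. Since 11 ≡ 3 (mod 8), (2/11) = -1. Now have -(3/11).
Both 3 ≡ 3 and 11 ≡ 3 (mod 4), so reciprocity gives (3/11) = -(11/3). Reduce: 11 ≡ 2 (mod 3). Now have (2/3).
Factor out 2: 2 = 2. Since 3 ≡ 3 (mod 8), (2/3) = -1. Now have -(1/3).
(1/3) = 1. Collecting the sign factors: -1.
(-167/479) = -1, and 479 is prime, so -167 is not a quadratic residue mod 479.

no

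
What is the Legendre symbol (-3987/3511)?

Reduce the numerator: -3987 ≡ 3035 (mod 3511), so (-3987/3511) = (3035/3511).
Both 3035 ≡ 3 and 3511 ≡ 3 (mod 4), so reciprocity gives (3035/3511) = -(3511/3035). Reduce: 3511 ≡ 476 (mod 3035). Now have -(476/3035).
Factor out 2: 476 = 2^2·119. Since 3035 ≡ 3 (mod 8), (2/3035) = -1, and (2/3035)^2 = +1. Now have -(119/3035).
Both 119 ≡ 3 and 3035 ≡ 3 (mod 4), so reciprocity gives (119/3035) = -(3035/119). Reduce: 3035 ≡ 60 (mod 119). Now have (60/119).
Factor out 2: 60 = 2^2·15. Since 119 ≡ 7 (mod 8), (2/119) = +1, and (2/119)^2 = +1. Now have (15/119).
Both 15 ≡ 3 and 119 ≡ 3 (mod 4), so reciprocity gives (15/119) = -(119/15). Reduce: 119 ≡ 14 (mod 15). Now have -(14/15).
Factor out 2: 14 = 2·7. Since 15 ≡ 7 (mod 8), (2/15) = +1. Now have -(7/15).
Both 7 ≡ 3 and 15 ≡ 3 (mod 4), so reciprocity gives (7/15) = -(15/7). Reduce: 15 ≡ 1 (mod 7). Now have (1/7).
(1/7) = 1. Collecting the sign factors: 1.

1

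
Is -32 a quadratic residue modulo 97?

Reduce the numerator: -32 ≡ 65 (mod 97), so (-32/97) = (65/97).
65 ≡ 1 (mod 4), so quadratic reciprocity gives (65/97) = (97/65). Reduce: 97 ≡ 32 (mod 65). Now have (32/65).
Factor out 2: 32 = 2^5. Since 65 ≡ 1 (mod 8), (2/65) = +1, and (2/65)^5 = +1. Now have (1/65).
(1/65) = 1. Collecting the sign factors: 1.
The Legendre symbol is 1, so x^2 ≡ -32 (mod 97) has solution.

yes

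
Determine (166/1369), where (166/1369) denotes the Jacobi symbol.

Factor out 2: 166 = 2·83. Since 1369 ≡ 1 (mod 8), (2/1369) = +1. Now have (83/1369).
1369 ≡ 1 (mod 4), so quadratic reciprocity gives (83/1369) = (1369/83). Reduce: 1369 ≡ 41 (mod 83). Now have (41/83).
41 ≡ 1 (mod 4), so quadratic reciprocity gives (41/83) = (83/41). Reduce: 83 ≡ 1 (mod 41). Now have (1/41).
(1/41) = 1. Collecting the sign factors: 1.

1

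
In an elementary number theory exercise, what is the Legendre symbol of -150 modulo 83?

Reduce the numerator: -150 ≡ 16 (mod 83), so (-150/83) = (16/83).
Factor out 2: 16 = 2^4. Since 83 ≡ 3 (mod 8), (2/83) = -1, and (2/83)^4 = +1. Now have (1/83).
(1/83) = 1. Collecting the sign factors: 1.

1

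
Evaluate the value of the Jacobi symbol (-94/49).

1

(-94/49)
  = (4/49)    [-94 ≡ 4 mod 49]
  = (1/49)    [49 ≡ 1 mod 8 ⇒ (2/49)^2 = +1]
  = 1    [(1/49) = 1]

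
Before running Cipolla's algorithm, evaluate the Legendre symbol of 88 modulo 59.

Reduce the numerator: 88 ≡ 29 (mod 59), so (88/59) = (29/59).
29 ≡ 1 (mod 4), so quadratic reciprocity gives (29/59) = (59/29). Reduce: 59 ≡ 1 (mod 29). Now have (1/29).
(1/29) = 1. Collecting the sign factors: 1.

1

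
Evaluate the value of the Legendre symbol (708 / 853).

1

Factor out 2: 708 = 2^2·177. Since 853 ≡ 5 (mod 8), (2 / 853) = -1, and (2 / 853)^2 = +1. Now have (177 / 853).
177 ≡ 1 (mod 4), so quadratic reciprocity gives (177 / 853) = (853 / 177). Reduce: 853 ≡ 145 (mod 177). Now have (145 / 177).
145 ≡ 1 (mod 4), so quadratic reciprocity gives (145 / 177) = (177 / 145). Reduce: 177 ≡ 32 (mod 145). Now have (32 / 145).
Factor out 2: 32 = 2^5. Since 145 ≡ 1 (mod 8), (2 / 145) = +1, and (2 / 145)^5 = +1. Now have (1 / 145).
(1 / 145) = 1. Collecting the sign factors: 1.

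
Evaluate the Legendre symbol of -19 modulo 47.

1

Reduce the numerator: -19 ≡ 28 (mod 47), so (-19 / 47) = (28 / 47).
Factor out 2: 28 = 2^2·7. Since 47 ≡ 7 (mod 8), (2 / 47) = +1, and (2 / 47)^2 = +1. Now have (7 / 47).
Both 7 ≡ 3 and 47 ≡ 3 (mod 4), so reciprocity gives (7 / 47) = -(47 / 7). Reduce: 47 ≡ 5 (mod 7). Now have -(5 / 7).
5 ≡ 1 (mod 4), so quadratic reciprocity gives (5 / 7) = (7 / 5). Reduce: 7 ≡ 2 (mod 5). Now have -(2 / 5).
Factor out 2: 2 = 2. Since 5 ≡ 5 (mod 8), (2 / 5) = -1. Now have (1 / 5).
(1 / 5) = 1. Collecting the sign factors: 1.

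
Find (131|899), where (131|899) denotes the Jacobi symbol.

-1

(131|899)
  = -(899|131)    [QR: both ≡ 3 mod 4, sign flips]
  = -(113|131)    [899 ≡ 113 mod 131]
  = -(131|113)    [QR: 113 ≡ 1 mod 4, sign kept]
  = -(18|113)    [131 ≡ 18 mod 113]
  = -(9|113)    [113 ≡ 1 mod 8 ⇒ (2|113) = +1]
  = -(113|9)    [QR: 9 ≡ 1 mod 4, sign kept]
  = -(5|9)    [113 ≡ 5 mod 9]
  = -(9|5)    [QR: 5 ≡ 1 mod 4, sign kept]
  = -(4|5)    [9 ≡ 4 mod 5]
  = -(1|5)    [5 ≡ 5 mod 8 ⇒ (2|5)^2 = +1]
  = -1    [(1|5) = 1]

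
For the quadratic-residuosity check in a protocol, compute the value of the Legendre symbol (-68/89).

1

(-68/89)
  = (68/89)    [89 ≡ 1 mod 4 ⇒ (-1/89) = +1]
  = (17/89)    [89 ≡ 1 mod 8 ⇒ (2/89)^2 = +1]
  = (89/17)    [QR: 17 ≡ 1 mod 4, sign kept]
  = (4/17)    [89 ≡ 4 mod 17]
  = (1/17)    [17 ≡ 1 mod 8 ⇒ (2/17)^2 = +1]
  = 1    [(1/17) = 1]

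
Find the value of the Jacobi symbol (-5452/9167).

Reduce the numerator: -5452 ≡ 3715 (mod 9167), so (-5452/9167) = (3715/9167).
Both 3715 ≡ 3 and 9167 ≡ 3 (mod 4), so reciprocity gives (3715/9167) = -(9167/3715). Reduce: 9167 ≡ 1737 (mod 3715). Now have -(1737/3715).
1737 ≡ 1 (mod 4), so quadratic reciprocity gives (1737/3715) = (3715/1737). Reduce: 3715 ≡ 241 (mod 1737). Now have -(241/1737).
241 ≡ 1 (mod 4), so quadratic reciprocity gives (241/1737) = (1737/241). Reduce: 1737 ≡ 50 (mod 241). Now have -(50/241).
Factor out 2: 50 = 2·25. Since 241 ≡ 1 (mod 8), (2/241) = +1. Now have -(25/241).
25 ≡ 1 (mod 4), so quadratic reciprocity gives (25/241) = (241/25). Reduce: 241 ≡ 16 (mod 25). Now have -(16/25).
Factor out 2: 16 = 2^4. Since 25 ≡ 1 (mod 8), (2/25) = +1, and (2/25)^4 = +1. Now have -(1/25).
(1/25) = 1. Collecting the sign factors: -1.

-1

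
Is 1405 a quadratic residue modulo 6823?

no

1405 ≡ 1 (mod 4), so quadratic reciprocity gives (1405/6823) = (6823/1405). Reduce: 6823 ≡ 1203 (mod 1405). Now have (1203/1405).
1405 ≡ 1 (mod 4), so quadratic reciprocity gives (1203/1405) = (1405/1203). Reduce: 1405 ≡ 202 (mod 1203). Now have (202/1203).
Factor out 2: 202 = 2·101. Since 1203 ≡ 3 (mod 8), (2/1203) = -1. Now have -(101/1203).
101 ≡ 1 (mod 4), so quadratic reciprocity gives (101/1203) = (1203/101). Reduce: 1203 ≡ 92 (mod 101). Now have -(92/101).
Factor out 2: 92 = 2^2·23. Since 101 ≡ 5 (mod 8), (2/101) = -1, and (2/101)^2 = +1. Now have -(23/101).
101 ≡ 1 (mod 4), so quadratic reciprocity gives (23/101) = (101/23). Reduce: 101 ≡ 9 (mod 23). Now have -(9/23).
9 ≡ 1 (mod 4), so quadratic reciprocity gives (9/23) = (23/9). Reduce: 23 ≡ 5 (mod 9). Now have -(5/9).
5 ≡ 1 (mod 4), so quadratic reciprocity gives (5/9) = (9/5). Reduce: 9 ≡ 4 (mod 5). Now have -(4/5).
Factor out 2: 4 = 2^2. Since 5 ≡ 5 (mod 8), (2/5) = -1, and (2/5)^2 = +1. Now have -(1/5).
(1/5) = 1. Collecting the sign factors: -1.
(1405/6823) = -1, and 6823 is prime, so 1405 is not a quadratic residue mod 6823.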